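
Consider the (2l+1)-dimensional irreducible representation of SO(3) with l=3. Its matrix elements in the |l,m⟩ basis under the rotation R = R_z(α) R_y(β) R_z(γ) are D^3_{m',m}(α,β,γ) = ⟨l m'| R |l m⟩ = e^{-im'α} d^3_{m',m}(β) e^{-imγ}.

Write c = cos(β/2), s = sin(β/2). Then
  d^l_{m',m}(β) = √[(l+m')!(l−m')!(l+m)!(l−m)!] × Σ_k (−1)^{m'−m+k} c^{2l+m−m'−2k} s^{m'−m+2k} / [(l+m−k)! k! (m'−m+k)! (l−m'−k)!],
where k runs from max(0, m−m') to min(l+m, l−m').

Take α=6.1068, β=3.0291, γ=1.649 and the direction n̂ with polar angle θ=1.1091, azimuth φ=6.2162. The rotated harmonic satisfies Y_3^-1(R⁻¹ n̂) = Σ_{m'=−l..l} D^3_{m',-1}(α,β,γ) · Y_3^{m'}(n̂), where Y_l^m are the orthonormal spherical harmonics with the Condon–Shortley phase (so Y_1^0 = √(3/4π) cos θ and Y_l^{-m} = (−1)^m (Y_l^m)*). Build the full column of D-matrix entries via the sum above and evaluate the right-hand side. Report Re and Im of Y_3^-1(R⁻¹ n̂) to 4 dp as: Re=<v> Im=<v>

Re=-0.0227 Im=0.1232

Need the full column D^3_{m',-1} for m'=−3..3 at α=6.1068, β=3.0291, γ=1.649.
cos(β/2)=0.056217, sin(β/2)=0.998419
d^3_{-3,-1}: single k=2 term ⇒ +0.000039;  D = +0.000017+0.000035i
d^3_{-2,-1}: k∈[1..2] ⇒ +0.000002 -0.001118 = -0.001117;  D = -0.000303-0.001075i
d^3_{-1,-1}: k∈[0..2] ⇒ +0.000000 -0.000080 +0.018842 = +0.018763;  D = +0.001839+0.018672i
d^3_{0,-1}: k∈[0..2] ⇒ -0.000002 +0.001838 -0.193205 = -0.191370;  D = +0.014951-0.190785i
d^3_{1,-1}: k∈[0..2] ⇒ +0.000060 -0.025123 +0.990549 = +0.965486;  D = -0.243155+0.934365i
d^3_{2,-1}: k∈[0..1] ⇒ -0.001118 +0.176372 = +0.175253;  D = -0.073213+0.159228i
d^3_{3,-1}: single k=0 term ⇒ +0.012163;  D = -0.006941+0.009987i
Y_3^{m'}(θ=1.1091,φ=6.2162) and Σ D·Y over m':
  (+0.0000+0.0000i)·(+0.2934+0.0598i)  (-0.0003-0.0011i)·(+0.3616+0.0487i)  (+0.0018+0.0187i)·(-0.0022-0.0002i)  (+0.0150-0.1908i)·(-0.3338+0.0000i)  (-0.2432+0.9344i)·(+0.0022-0.0002i)  (-0.0732+0.1592i)·(+0.3616-0.0487i)  (-0.0069+0.0100i)·(-0.2934+0.0598i)
Y_3^-1(R⁻¹ n̂) = -0.022728+0.123191i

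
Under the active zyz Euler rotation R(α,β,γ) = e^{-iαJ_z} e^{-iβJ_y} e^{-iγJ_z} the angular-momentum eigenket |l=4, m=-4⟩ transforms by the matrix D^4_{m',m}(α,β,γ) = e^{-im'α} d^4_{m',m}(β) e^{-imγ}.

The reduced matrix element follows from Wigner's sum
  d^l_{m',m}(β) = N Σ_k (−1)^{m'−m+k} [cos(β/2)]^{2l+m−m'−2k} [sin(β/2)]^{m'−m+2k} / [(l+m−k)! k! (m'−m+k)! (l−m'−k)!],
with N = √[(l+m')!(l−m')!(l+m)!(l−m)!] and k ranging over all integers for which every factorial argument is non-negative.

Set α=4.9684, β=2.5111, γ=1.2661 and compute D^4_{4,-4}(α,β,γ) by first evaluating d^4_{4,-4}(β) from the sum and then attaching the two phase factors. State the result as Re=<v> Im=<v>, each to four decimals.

Re=-0.4155 Im=-0.5223

Split into d^4_{4,-4}(β=2.5111) × two z-phases.
With c≡cos(β/2)=0.310051 and s≡sin(β/2)=0.950720, N=[40320·1·1·40320]^{1/2}=40320.000000
Admissible k: 0..0 (factorial args all ≥0)
  k=0: (−1)^8·40320.0000/(40320)·0.3101^0·0.9507^8 = +0.667454
d^4_{4,-4}(2.5111) = +0.667454
Phases: e^{-i·(4)·4.9684}=+0.519916-0.854218i, e^{-i·(-4)·1.2661}=+0.344786-0.938681i ⇒ D=-0.415542-0.522321i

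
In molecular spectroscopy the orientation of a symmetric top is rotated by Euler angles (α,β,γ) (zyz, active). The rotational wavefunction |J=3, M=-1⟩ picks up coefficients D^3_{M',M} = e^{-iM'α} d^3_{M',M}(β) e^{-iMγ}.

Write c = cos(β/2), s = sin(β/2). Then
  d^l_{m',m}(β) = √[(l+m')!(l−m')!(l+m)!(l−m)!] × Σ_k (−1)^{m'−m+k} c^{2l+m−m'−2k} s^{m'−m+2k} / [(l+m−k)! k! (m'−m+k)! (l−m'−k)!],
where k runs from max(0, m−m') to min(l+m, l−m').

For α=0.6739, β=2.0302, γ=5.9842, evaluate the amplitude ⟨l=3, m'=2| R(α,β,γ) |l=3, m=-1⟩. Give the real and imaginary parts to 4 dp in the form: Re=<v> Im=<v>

First d^3_{2,-1}(β=2.0302), then the phase factors e^{-i(2)α} and e^{-i(-1)γ}:
With c≡cos(β/2)=0.527535 and s≡sin(β/2)=0.849533, N=[120·1·2·24]^{1/2}=75.894664
k∈{0,1} keeps every argument non-negative
  k=0: (−1)^3·75.8947/(12)·0.5275^3·0.8495^3 = -0.569279
  k=1: (−1)^4·75.8947/(24)·0.5275^1·0.8495^5 = +0.738165
d^3_{2,-1}(2.0302) = -0.569279 +0.738165 = +0.168886
Phases: e^{-i·(2)·0.6739}=+0.221153-0.975239i, e^{-i·(-1)·5.9842}=+0.955636-0.294551i ⇒ D=-0.012821-0.168399i

Re=-0.0128 Im=-0.1684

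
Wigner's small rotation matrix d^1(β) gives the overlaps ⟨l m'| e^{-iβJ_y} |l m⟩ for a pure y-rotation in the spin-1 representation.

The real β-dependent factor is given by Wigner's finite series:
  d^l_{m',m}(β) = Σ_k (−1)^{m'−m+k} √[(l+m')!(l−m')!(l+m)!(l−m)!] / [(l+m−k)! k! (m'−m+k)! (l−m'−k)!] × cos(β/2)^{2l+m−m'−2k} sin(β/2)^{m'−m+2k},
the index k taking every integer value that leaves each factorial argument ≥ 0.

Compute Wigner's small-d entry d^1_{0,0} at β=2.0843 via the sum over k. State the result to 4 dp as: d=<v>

d=-0.4912

d^1_{0,0}(β=2.0843) via Wigner's sum:
With c≡cos(β/2)=0.504365 and s≡sin(β/2)=0.863491, N=[1·1·1·1]^{1/2}=1.000000
k∈{0,1} keeps every argument non-negative
  k=0: (−1)^0·1.0000/(1)·0.5044^2·0.8635^0 = +0.254384
  k=1: (−1)^1·1.0000/(1)·0.5044^0·0.8635^2 = -0.745616
d^1_{0,0}(2.0843) = +0.254384 -0.745616 = -0.491232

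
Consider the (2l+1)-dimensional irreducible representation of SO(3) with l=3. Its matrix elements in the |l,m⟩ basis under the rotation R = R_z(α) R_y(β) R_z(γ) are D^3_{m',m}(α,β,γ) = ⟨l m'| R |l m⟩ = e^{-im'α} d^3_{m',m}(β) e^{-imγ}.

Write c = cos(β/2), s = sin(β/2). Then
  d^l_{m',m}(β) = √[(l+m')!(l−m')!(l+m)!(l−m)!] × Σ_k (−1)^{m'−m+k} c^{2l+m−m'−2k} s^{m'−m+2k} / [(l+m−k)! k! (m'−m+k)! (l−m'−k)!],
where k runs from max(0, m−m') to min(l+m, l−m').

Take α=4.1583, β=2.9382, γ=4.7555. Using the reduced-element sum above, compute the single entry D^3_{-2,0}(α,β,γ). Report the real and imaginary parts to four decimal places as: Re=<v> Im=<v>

First d^3_{-2,0}(β=2.9382), then the phase factors e^{-i(-2)α} and e^{-i(0)γ}:
With c≡cos(β/2)=0.101521 and s≡sin(β/2)=0.994833, N=[1·120·6·6]^{1/2}=65.726707
The bounds max(0,m−m')=2 and min(l+m,l−m')=3 give 2 terms
  k=2: (−1)^0·65.7267/(12)·0.1015^4·0.9948^2 = +0.000576
  k=3: (−1)^1·65.7267/(12)·0.1015^2·0.9948^4 = -0.055294
d^3_{-2,0}(2.9382) = +0.000576 -0.055294 = -0.054718
D = (-0.446293+0.894887i)·(-0.054718)·(+1.000000+0.000000i) = +0.024420-0.048966i

Re=0.0244 Im=-0.0490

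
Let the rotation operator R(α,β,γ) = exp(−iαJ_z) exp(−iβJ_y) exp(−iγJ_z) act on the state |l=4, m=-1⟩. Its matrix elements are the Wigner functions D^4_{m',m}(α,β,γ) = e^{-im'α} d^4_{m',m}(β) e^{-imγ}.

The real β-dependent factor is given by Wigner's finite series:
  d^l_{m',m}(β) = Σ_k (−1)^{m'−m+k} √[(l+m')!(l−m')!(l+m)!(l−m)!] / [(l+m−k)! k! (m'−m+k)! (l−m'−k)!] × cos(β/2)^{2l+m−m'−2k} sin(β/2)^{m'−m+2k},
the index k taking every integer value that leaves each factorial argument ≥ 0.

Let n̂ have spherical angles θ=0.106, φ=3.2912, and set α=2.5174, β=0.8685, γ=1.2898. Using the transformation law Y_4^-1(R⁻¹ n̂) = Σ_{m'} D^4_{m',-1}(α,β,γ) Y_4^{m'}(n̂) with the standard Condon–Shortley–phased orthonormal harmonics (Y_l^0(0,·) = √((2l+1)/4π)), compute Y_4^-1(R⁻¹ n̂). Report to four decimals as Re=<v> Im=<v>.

Need the full column D^4_{m',-1} for m'=−4..4 at α=2.5174, β=0.8685, γ=1.2898.
cos(β/2)=0.907186, sin(β/2)=0.420730
d^4_{-4,-1}: single k=3 term ⇒ +0.342441;  D = +0.121858-0.320026i
d^4_{-3,-1}: k∈[2..3] ⇒ +0.783168 -0.280749 = +0.502419;  D = -0.419488+0.276504i
d^4_{-2,-1}: k∈[1..3] ⇒ +0.902638 -0.970730 +0.139194 = +0.071103;  D = +0.071042+0.002944i
d^4_{-1,-1}: k∈[0..3] ⇒ +0.458744 -1.480049 +0.636679 -0.045647 = -0.430273;  D = +0.338428+0.265710i
d^4_{0,-1}: k∈[0..3] ⇒ -0.951464 +1.227887 -0.264103 +0.009468 = +0.021787;  D = +0.006042+0.020933i
d^4_{1,-1}: k∈[0..3] ⇒ +0.986699 -0.636679 +0.068471 -0.000982 = +0.417509;  D = +0.140491-0.393161i
d^4_{2,-1}: k∈[0..2] ⇒ -0.647153 +0.208792 -0.008982 = -0.447343;  D = +0.368346-0.253846i
d^4_{3,-1}: k∈[0..1] ⇒ +0.280749 -0.036231 = +0.244518;  D = +0.244465+0.005082i
d^4_{4,-1}: single k=0 term ⇒ -0.073655;  D = +0.058858+0.044280i
Y_4^{m'}(θ=0.106,φ=3.2912) and Σ D·Y over m':
  (+0.1219-0.3200i)·(+0.0000-0.0000i)  (-0.4195+0.2765i)·(-0.0013+0.0006i)  (+0.0710+0.0029i)·(+0.0212-0.0065i)  (+0.3384+0.2657i)·(-0.1930+0.0291i)  (+0.0060+0.0209i)·(+0.7994+0.0000i)  (+0.1405-0.3932i)·(+0.1930+0.0291i)  (+0.3683-0.2538i)·(+0.0212+0.0065i)  (+0.2445+0.0051i)·(+0.0013+0.0006i)  (+0.0589+0.0443i)·(+0.0000+0.0000i)
Y_4^-1(R⁻¹ n̂) = -0.017979-0.100362i

Re=-0.0180 Im=-0.1004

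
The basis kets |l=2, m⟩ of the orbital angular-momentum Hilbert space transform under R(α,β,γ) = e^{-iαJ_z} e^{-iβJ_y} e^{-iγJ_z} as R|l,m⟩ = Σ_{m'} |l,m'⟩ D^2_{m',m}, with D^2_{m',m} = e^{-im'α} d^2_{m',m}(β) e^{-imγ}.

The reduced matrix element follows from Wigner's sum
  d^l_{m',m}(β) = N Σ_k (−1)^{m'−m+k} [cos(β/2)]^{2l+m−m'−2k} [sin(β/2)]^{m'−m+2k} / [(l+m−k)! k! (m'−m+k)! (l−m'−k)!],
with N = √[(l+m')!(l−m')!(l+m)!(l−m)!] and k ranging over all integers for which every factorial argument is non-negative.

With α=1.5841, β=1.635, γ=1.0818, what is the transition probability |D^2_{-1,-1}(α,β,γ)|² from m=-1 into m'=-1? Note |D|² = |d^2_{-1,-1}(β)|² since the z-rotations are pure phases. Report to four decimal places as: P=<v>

P=0.2787

D^2_{-1,-1}(1.5841,1.635,1.0818) = e^{-i·-1·1.5841}·d^2_{-1,-1}(1.635)·e^{-i·-1·1.0818}. Compute d first:
c=cos(1.635/2)=0.684047, s=sin(1.635/2)=0.729438; N=√[1·6·1·6]=6.000000
The bounds max(0,m−m')=0 and min(l+m,l−m')=1 give 2 terms
  k=0: (−1)^0·6.0000/(6)·0.6840^4·0.7294^0 = +0.218949
  k=1: (−1)^1·6.0000/(2)·0.6840^2·0.7294^2 = -0.746913
d^2_{-1,-1}(1.635) = +0.218949 -0.746913 = -0.527963
|D^2_{-1,-1}|² = |d^2_{-1,-1}(β)|² = (-0.527963)² = 0.278745 (the z-rotation phases have unit modulus)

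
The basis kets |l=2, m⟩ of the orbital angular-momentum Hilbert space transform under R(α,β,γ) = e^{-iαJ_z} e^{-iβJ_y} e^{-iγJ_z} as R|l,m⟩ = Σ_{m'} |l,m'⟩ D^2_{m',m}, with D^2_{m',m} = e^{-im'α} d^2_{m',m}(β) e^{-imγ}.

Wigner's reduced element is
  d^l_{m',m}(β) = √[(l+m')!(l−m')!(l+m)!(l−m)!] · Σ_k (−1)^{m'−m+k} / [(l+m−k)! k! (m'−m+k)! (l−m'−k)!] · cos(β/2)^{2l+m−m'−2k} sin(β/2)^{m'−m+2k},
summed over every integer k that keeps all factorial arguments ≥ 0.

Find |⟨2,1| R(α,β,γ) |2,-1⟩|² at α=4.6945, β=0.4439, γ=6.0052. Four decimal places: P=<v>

P=0.0185

D^2_{1,-1}(4.6945,0.4439,6.0052) = e^{-i·1·4.6945}·d^2_{1,-1}(0.4439)·e^{-i·-1·6.0052}. Compute d first:
With c≡cos(β/2)=0.975470 and s≡sin(β/2)=0.220132, N=[6·1·1·6]^{1/2}=6.000000
k: max(0,(-1)−(1))=0 … min(2+(-1),2−(1))=1
  k=0: (−1)^2·6.0000/(2)·0.9755^2·0.2201^2 = +0.138330
  k=1: (−1)^3·6.0000/(6)·0.9755^0·0.2201^4 = -0.002348
d^2_{1,-1}(0.4439) = +0.138330 -0.002348 = +0.135982
|D^2_{1,-1}|² = |d^2_{1,-1}(β)|² = (+0.135982)² = 0.018491 (the z-rotation phases have unit modulus)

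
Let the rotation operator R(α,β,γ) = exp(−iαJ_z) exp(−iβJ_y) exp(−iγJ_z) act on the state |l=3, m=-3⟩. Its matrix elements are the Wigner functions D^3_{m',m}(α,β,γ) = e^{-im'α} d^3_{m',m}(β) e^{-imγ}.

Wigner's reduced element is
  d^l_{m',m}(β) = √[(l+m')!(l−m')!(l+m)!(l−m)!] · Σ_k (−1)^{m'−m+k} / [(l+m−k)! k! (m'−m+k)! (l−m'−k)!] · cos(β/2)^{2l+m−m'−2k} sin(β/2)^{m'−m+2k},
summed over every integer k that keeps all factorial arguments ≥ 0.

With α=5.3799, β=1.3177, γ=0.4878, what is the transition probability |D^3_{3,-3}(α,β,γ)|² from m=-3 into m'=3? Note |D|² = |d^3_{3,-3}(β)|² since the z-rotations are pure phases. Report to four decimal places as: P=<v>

D^3_{3,-3}(5.3799,1.3177,0.4878) = e^{-i·3·5.3799}·d^3_{3,-3}(1.3177)·e^{-i·-3·0.4878}. Compute d first:
Half-angle: c=0.790697, s=0.612208. N=√(720·1·1·720)=720.000000
k: max(0,(-3)−(3))=0 … min(3+(-3),3−(3))=0
  k=0: (−1)^6·720.0000/(720)·0.7907^0·0.6122^6 = +0.052649
d^3_{3,-3}(1.3177) = +0.052649
|D^3_{3,-3}|² = |d^3_{3,-3}(β)|² = (+0.052649)² = 0.002772 (the z-rotation phases have unit modulus)

P=0.0028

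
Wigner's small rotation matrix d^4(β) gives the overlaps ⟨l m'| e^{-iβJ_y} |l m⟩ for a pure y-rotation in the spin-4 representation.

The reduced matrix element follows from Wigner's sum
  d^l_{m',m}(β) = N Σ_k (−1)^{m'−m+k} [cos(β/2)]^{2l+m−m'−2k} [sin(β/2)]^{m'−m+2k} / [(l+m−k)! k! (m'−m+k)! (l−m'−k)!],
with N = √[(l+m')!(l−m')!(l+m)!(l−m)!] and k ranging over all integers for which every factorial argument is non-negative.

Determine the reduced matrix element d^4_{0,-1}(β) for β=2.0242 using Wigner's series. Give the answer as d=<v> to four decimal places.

d=-0.3647

d^4_{0,-1}(β=2.0242) via Wigner's sum:
Half-angle: c=0.530081, s=0.847947. N=√(24·24·6·120)=643.987578
k∈{0,1,2,3} keeps every argument non-negative
  k=0: (−1)^1·643.9876/(144)·0.5301^7·0.8479^1 = -0.044594
  k=1: (−1)^2·643.9876/(24)·0.5301^5·0.8479^3 = +0.684675
  k=2: (−1)^3·643.9876/(24)·0.5301^3·0.8479^5 = -1.752010
  k=3: (−1)^4·643.9876/(144)·0.5301^1·0.8479^7 = +0.747202
d^4_{0,-1}(2.0242) = -0.044594 +0.684675 -1.752010 +0.747202 = -0.364728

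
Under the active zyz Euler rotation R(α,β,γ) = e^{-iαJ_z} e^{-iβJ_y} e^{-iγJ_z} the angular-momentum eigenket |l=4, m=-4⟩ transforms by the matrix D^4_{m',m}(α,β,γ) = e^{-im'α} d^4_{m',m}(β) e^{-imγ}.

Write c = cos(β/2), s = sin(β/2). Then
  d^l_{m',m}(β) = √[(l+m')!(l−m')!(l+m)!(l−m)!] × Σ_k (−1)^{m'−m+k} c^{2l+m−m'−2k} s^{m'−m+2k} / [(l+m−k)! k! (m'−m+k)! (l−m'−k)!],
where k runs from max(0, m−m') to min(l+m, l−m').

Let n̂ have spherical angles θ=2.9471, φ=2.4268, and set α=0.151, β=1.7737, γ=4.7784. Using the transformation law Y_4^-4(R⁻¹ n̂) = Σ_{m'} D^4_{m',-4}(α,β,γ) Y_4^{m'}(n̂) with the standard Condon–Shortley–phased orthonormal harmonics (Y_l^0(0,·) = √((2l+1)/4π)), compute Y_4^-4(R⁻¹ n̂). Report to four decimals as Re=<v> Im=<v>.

Re=0.4142 Im=-0.1412

Need the full column D^4_{m',-4} for m'=−4..4 at α=0.151, β=1.7737, γ=4.7784.
cos(β/2)=0.631857, sin(β/2)=0.775085
d^4_{-4,-4}: single k=0 term ⇒ +0.025407;  D = +0.016421+0.019387i
d^4_{-3,-4}: single k=0 term ⇒ -0.088150;  D = -0.066444-0.057929i
d^4_{-2,-4}: single k=0 term ⇒ +0.202297;  D = +0.170745+0.108491i
d^4_{-1,-4}: single k=0 term ⇒ -0.350942;  D = -0.321146-0.141510i
d^4_{0,-4}: single k=0 term ⇒ +0.481306;  D = +0.464625+0.125614i
d^4_{1,-4}: single k=0 term ⇒ -0.528077;  D = -0.524706-0.059569i
d^4_{2,-4}: single k=0 term ⇒ +0.458050;  D = +0.457720-0.017382i
d^4_{3,-4}: single k=0 term ⇒ -0.300338;  D = -0.294992+0.056413i
d^4_{4,-4}: single k=0 term ⇒ +0.130255;  D = +0.122801-0.043433i
Y_4^{m'}(θ=2.9471,φ=2.4268) and Σ D·Y over m':
  (+0.0164+0.0194i)·(-0.0006+0.0002i)  (-0.0664-0.0579i)·(-0.0048+0.0074i)  (+0.1707+0.1085i)·(+0.0101+0.0710i)  (-0.3211-0.1415i)·(+0.2533+0.2198i)  (+0.4646+0.1256i)·(+0.6934+0.0000i)  (-0.5247-0.0596i)·(-0.2533+0.2198i)  (+0.4577-0.0174i)·(+0.0101-0.0710i)  (-0.2950+0.0564i)·(+0.0048+0.0074i)  (+0.1228-0.0434i)·(-0.0006-0.0002i)
Y_4^-4(R⁻¹ n̂) = +0.414156-0.141196i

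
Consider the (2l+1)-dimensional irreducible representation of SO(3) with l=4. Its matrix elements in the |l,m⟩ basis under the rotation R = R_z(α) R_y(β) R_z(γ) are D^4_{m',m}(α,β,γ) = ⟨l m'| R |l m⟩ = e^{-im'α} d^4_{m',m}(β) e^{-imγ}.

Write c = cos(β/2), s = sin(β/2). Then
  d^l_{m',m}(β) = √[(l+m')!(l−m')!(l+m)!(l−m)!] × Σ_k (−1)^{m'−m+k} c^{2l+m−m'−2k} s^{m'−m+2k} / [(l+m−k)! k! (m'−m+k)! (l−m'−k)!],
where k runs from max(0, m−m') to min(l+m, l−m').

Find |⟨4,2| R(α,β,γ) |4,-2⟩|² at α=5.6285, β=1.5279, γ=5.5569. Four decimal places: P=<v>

P=0.0904

First d^4_{2,-2}(β=1.5279), then the phase factors e^{-i(2)α} and e^{-i(-2)γ}:
c=cos(1.5279/2)=0.722109, s=sin(1.5279/2)=0.691779; N=√[720·2·2·720]=1440.000000
The bounds max(0,m−m')=0 and min(l+m,l−m')=2 give 3 terms
  k=0: (−1)^4·1440.0000/(96)·0.7221^4·0.6918^4 = +0.934055
  k=1: (−1)^5·1440.0000/(120)·0.7221^2·0.6918^6 = -0.685791
  k=2: (−1)^6·1440.0000/(1440)·0.7221^0·0.6918^8 = +0.052449
d^4_{2,-2}(1.5279) = +0.934055 -0.685791 +0.052449 = +0.300713
|D^4_{2,-2}|² = |d^4_{2,-2}(β)|² = (+0.300713)² = 0.090429 (the z-rotation phases have unit modulus)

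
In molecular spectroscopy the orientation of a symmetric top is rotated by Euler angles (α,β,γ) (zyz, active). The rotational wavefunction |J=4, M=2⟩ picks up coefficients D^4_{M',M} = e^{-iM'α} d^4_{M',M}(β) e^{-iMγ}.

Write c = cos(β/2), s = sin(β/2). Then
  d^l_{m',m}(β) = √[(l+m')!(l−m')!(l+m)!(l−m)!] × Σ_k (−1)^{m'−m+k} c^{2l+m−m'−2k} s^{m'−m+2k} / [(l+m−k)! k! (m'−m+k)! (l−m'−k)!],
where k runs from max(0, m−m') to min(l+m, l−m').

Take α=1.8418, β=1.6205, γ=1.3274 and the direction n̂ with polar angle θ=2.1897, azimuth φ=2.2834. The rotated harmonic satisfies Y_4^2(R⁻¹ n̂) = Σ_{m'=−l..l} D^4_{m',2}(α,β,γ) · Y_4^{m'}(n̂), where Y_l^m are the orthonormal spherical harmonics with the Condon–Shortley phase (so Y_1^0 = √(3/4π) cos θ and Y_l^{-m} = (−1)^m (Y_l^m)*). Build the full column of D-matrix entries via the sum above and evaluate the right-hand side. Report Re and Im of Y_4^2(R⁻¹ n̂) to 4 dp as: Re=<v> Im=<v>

Re=0.0242 Im=-0.4290

Need the full column D^4_{m',2} for m'=−4..4 at α=1.8418, β=1.6205, γ=1.3274.
cos(β/2)=0.689317, sin(β/2)=0.724460
d^4_{-4,2}: single k=6 term ⇒ +0.363498;  D = +0.000004-0.363498i
d^4_{-3,2}: k∈[5..6] ⇒ +0.733692 -0.270136 = +0.463556;  D = -0.446639+0.124088i
d^4_{-2,2}: k∈[4..6] ⇒ +0.932877 -0.824336 +0.075878 = +0.184419;  D = +0.095132+0.157988i
d^4_{-1,2}: k∈[3..5] ⇒ +0.836861 -1.386547 +0.306305 = -0.243380;  D = -0.167281+0.176780i
d^4_{0,2}: k∈[2..4] ⇒ +0.534152 -1.573343 +0.651695 = -0.387496;  D = +0.342483+0.181268i
d^4_{1,2}: k∈[1..3] ⇒ +0.227292 -1.255292 +0.924364 = -0.103635;  D = +0.022190-0.101231i
d^4_{2,2}: k∈[0..2] ⇒ +0.050975 -0.675655 +0.932877 = +0.308197;  D = +0.307728-0.017008i
d^4_{3,2}: k∈[0..1] ⇒ -0.200453 +0.664238 = +0.463785;  D = -0.148626-0.439325i
d^4_{4,2}: single k=0 term ⇒ +0.297936;  D = -0.246363+0.167543i
Y_4^{m'}(θ=2.1897,φ=2.2834) and Σ D·Y over m':
  (+0.0000-0.3635i)·(-0.1866-0.0559i)  (-0.4466+0.1241i)·(-0.3310+0.2108i)  (+0.0951+0.1580i)·(-0.0437+0.2977i)  (-0.1673+0.1768i)·(-0.0941-0.1089i)  (+0.3425+0.1813i)·(-0.3314+0.0000i)  (+0.0222-0.1012i)·(+0.0941-0.1089i)  (+0.3077-0.0170i)·(-0.0437-0.2977i)  (-0.1486-0.4393i)·(+0.3310+0.2108i)  (-0.2464+0.1675i)·(-0.1866+0.0559i)
Y_4^2(R⁻¹ n̂) = +0.024240-0.429039i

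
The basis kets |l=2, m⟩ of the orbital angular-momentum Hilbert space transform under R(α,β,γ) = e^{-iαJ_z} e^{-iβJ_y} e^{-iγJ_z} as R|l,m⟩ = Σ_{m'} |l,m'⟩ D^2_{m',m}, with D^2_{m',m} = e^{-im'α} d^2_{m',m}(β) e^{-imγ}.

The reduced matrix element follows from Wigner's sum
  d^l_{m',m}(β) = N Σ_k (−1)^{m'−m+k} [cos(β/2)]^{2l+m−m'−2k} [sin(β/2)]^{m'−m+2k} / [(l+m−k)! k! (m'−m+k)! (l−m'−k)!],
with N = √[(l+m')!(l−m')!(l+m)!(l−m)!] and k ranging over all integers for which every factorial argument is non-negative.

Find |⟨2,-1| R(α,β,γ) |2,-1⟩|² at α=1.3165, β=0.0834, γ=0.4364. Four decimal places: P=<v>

P=0.9827

Split into d^2_{-1,-1}(β=0.0834) × two z-phases.
Half-angle: c=0.999131, s=0.041688. N=√(1·6·1·6)=6.000000
k∈{0,1} keeps every argument non-negative
  k=0: (−1)^0·6.0000/(6)·0.9991^4·0.0417^0 = +0.996527
  k=1: (−1)^1·6.0000/(2)·0.9991^2·0.0417^2 = -0.005205
d^2_{-1,-1}(0.0834) = +0.996527 -0.005205 = +0.991323
|D^2_{-1,-1}|² = |d^2_{-1,-1}(β)|² = (+0.991323)² = 0.982721 (the z-rotation phases have unit modulus)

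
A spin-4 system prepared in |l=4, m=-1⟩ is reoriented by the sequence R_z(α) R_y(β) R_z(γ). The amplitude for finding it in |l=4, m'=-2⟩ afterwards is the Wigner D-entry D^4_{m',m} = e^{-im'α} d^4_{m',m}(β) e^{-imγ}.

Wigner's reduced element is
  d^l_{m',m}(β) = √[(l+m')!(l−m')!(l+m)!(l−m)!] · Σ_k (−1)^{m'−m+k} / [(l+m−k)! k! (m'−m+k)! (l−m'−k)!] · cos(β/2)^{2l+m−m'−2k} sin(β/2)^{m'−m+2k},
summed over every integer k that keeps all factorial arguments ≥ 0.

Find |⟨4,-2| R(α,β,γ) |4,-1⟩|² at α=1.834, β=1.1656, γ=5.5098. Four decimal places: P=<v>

Split into d^4_{-2,-1}(β=1.1656) × two z-phases.
With c≡cos(β/2)=0.834925 and s≡sin(β/2)=0.550364, N=[2·720·6·120]^{1/2}=1018.233765
k: max(0,(-1)−(-2))=1 … min(4+(-1),4−(-2))=3
  k=1: (−1)^0·1018.2338/(240)·0.8349^7·0.5504^1 = +0.660417
  k=2: (−1)^1·1018.2338/(48)·0.8349^5·0.5504^3 = -1.434806
  k=3: (−1)^2·1018.2338/(72)·0.8349^3·0.5504^5 = +0.415630
d^4_{-2,-1}(1.1656) = +0.660417 -1.434806 +0.415630 = -0.358759
|D^4_{-2,-1}|² = |d^4_{-2,-1}(β)|² = (-0.358759)² = 0.128708 (the z-rotation phases have unit modulus)

P=0.1287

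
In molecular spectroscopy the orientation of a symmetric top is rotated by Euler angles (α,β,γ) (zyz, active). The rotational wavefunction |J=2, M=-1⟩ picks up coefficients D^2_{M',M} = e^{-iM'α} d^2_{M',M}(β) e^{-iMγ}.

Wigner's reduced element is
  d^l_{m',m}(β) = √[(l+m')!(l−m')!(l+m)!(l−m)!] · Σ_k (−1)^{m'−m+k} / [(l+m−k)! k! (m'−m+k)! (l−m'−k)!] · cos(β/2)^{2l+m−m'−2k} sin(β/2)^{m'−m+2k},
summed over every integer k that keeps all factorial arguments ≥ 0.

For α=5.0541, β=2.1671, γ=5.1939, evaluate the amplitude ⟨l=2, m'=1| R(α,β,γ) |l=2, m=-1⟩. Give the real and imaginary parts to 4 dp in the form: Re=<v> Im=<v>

Split into d^2_{1,-1}(β=2.1671) × two z-phases.
c=cos(2.1671/2)=0.468194, s=sin(2.1671/2)=0.883625; N=√[6·1·1·6]=6.000000
Admissible k: 0..1 (factorial args all ≥0)
  k=0: (−1)^2·6.0000/(2)·0.4682^2·0.8836^2 = +0.513464
  k=1: (−1)^3·6.0000/(6)·0.4682^0·0.8836^4 = -0.609639
d^2_{1,-1}(2.1671) = +0.513464 -0.609639 = -0.096175
Phases: e^{-i·(1)·5.0541}=+0.335100+0.942183i, e^{-i·(-1)·5.1939}=+0.463119-0.886296i ⇒ D=-0.095237-0.013402i

Re=-0.0952 Im=-0.0134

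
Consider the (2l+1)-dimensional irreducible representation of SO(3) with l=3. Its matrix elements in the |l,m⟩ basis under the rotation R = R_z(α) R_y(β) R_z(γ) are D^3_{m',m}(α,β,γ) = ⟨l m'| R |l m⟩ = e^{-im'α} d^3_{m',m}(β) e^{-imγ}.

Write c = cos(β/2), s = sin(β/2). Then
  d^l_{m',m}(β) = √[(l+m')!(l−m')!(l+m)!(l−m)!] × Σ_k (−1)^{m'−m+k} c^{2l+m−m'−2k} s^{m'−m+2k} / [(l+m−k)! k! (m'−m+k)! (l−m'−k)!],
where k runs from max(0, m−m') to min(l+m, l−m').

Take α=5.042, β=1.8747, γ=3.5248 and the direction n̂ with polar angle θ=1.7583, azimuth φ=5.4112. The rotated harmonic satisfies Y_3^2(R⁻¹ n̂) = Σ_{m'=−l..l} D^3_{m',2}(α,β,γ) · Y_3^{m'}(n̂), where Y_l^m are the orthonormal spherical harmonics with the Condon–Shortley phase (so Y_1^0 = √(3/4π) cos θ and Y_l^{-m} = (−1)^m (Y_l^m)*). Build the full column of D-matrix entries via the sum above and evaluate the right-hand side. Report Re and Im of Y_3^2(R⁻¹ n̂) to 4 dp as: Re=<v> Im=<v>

Need the full column D^3_{m',2} for m'=−3..3 at α=5.042, β=1.8747, γ=3.5248.
cos(β/2)=0.591926, sin(β/2)=0.805992
d^3_{-3,2}: single k=5 term ⇒ +0.493171;  D = -0.108788+0.481023i
d^3_{-2,2}: k∈[4..5] ⇒ +0.739313 -0.274148 = +0.465165;  D = -0.462495+0.049767i
d^3_{-1,2}: k∈[3..4] ⇒ +0.686792 -0.636681 = +0.050110;  D = -0.021199-0.045406i
d^3_{0,2}: k∈[2..3] ⇒ +0.436809 -0.809877 = -0.373068;  D = -0.268759+0.258744i
d^3_{1,2}: k∈[1..2] ⇒ +0.185211 -0.686792 = -0.501580;  D = -0.446104-0.229290i
d^3_{2,2}: k∈[0..1] ⇒ +0.043013 -0.398751 = -0.355737;  D = +0.051458-0.351996i
d^3_{3,2}: single k=0 term ⇒ -0.143464;  D = +0.141031-0.026312i
Y_3^{m'}(θ=1.7583,φ=5.4112) and Σ D·Y over m':
  (-0.1088+0.4810i)·(-0.3423+0.1985i)  (-0.4625+0.0498i)·(+0.0317-0.1811i)  (-0.0212-0.0454i)·(-0.1688-0.2009i)  (-0.2688+0.2587i)·(+0.1966+0.0000i)  (-0.4461-0.2293i)·(+0.1688-0.2009i)  (+0.0515-0.3520i)·(+0.0317+0.1811i)  (+0.1410-0.0263i)·(+0.3423+0.1985i)
Y_3^2(R⁻¹ n̂) = -0.124749+0.029979i

Re=-0.1247 Im=0.0300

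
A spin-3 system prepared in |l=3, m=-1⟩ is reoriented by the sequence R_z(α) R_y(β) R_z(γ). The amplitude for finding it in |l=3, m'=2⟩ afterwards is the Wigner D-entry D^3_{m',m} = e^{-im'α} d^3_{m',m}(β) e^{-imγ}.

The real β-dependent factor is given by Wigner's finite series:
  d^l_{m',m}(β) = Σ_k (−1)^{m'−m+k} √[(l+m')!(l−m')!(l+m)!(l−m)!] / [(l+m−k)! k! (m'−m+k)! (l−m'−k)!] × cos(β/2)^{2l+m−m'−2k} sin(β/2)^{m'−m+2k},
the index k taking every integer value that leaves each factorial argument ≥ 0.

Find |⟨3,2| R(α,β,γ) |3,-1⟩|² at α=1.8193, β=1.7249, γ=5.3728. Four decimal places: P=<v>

First d^3_{2,-1}(β=1.7249), then the phase factors e^{-i(2)α} and e^{-i(-1)γ}:
Half-angle: c=0.650579, s=0.759439. N=√(120·1·2·24)=75.894664
The bounds max(0,m−m')=0 and min(l+m,l−m')=1 give 2 terms
  k=0: (−1)^3·75.8947/(12)·0.6506^3·0.7594^3 = -0.762795
  k=1: (−1)^4·75.8947/(24)·0.6506^1·0.7594^5 = +0.519713
d^3_{2,-1}(1.7249) = -0.762795 +0.519713 = -0.243082
|D^3_{2,-1}|² = |d^3_{2,-1}(β)|² = (-0.243082)² = 0.059089 (the z-rotation phases have unit modulus)

P=0.0591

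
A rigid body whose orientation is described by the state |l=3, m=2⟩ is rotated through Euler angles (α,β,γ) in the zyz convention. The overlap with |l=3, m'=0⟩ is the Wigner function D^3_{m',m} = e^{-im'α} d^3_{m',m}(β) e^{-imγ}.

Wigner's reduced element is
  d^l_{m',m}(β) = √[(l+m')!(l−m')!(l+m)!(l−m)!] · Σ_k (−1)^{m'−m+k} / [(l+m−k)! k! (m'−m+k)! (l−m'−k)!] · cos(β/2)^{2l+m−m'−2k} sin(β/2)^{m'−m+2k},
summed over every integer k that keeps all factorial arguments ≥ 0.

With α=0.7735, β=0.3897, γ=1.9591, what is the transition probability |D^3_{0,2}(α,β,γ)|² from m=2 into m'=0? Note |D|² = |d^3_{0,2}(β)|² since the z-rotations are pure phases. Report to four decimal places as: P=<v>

P=0.0334

First d^3_{0,2}(β=0.3897), then the phase factors e^{-i(0)α} and e^{-i(2)γ}:
With c≡cos(β/2)=0.981077 and s≡sin(β/2)=0.193619, N=[6·6·120·1]^{1/2}=65.726707
k: max(0,(2)−(0))=2 … min(3+(2),3−(0))=3
  k=2: (−1)^0·65.7267/(12)·0.9811^4·0.1936^2 = +0.190226
  k=3: (−1)^1·65.7267/(12)·0.9811^2·0.1936^4 = -0.007409
d^3_{0,2}(0.3897) = +0.190226 -0.007409 = +0.182817
|D^3_{0,2}|² = |d^3_{0,2}(β)|² = (+0.182817)² = 0.033422 (the z-rotation phases have unit modulus)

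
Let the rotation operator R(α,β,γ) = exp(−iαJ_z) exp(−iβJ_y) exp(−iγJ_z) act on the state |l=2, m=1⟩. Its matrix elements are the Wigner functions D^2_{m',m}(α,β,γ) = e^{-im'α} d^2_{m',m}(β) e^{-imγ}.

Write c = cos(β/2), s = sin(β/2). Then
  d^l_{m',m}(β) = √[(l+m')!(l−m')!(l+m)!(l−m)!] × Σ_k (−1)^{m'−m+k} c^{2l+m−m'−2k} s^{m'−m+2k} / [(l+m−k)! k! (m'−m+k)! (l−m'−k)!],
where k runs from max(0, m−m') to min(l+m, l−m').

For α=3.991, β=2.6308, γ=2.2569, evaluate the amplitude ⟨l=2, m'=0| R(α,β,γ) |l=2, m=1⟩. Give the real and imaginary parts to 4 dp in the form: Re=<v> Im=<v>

Split into d^2_{0,1}(β=2.6308) × two z-phases.
Half-angle: c=0.252629, s=0.967563. N=√(2·2·6·1)=4.898979
k: max(0,(1)−(0))=1 … min(2+(1),2−(0))=2
  k=1: (−1)^0·4.8990/(2)·0.2526^3·0.9676^1 = +0.038212
  k=2: (−1)^1·4.8990/(2)·0.2526^1·0.9676^3 = -0.560527
d^2_{0,1}(2.6308) = +0.038212 -0.560527 = -0.522315
Attach z-rotation phases: D = e^{-i(0)(3.991)}·(-0.522315)·e^{-i(1)(2.2569)} = +0.330901+0.404126i

Re=0.3309 Im=0.4041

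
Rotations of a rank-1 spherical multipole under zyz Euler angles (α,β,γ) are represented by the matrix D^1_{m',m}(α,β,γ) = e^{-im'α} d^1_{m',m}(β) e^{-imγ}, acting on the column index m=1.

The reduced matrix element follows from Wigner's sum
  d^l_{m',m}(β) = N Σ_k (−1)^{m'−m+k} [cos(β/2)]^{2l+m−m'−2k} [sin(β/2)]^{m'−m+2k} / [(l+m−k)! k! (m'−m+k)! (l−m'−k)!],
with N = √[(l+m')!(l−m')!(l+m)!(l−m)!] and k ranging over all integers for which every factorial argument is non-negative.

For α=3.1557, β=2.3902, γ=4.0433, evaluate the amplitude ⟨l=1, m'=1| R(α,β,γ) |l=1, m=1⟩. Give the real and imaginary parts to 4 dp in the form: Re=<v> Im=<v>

Split into d^1_{1,1}(β=2.3902) × two z-phases.
With c≡cos(β/2)=0.366920 and s≡sin(β/2)=0.930252, N=[2·1·2·1]^{1/2}=2.000000
Admissible k: 0..0 (factorial args all ≥0)
  k=0: (−1)^0·2.0000/(2)·0.3669^2·0.9303^0 = +0.134631
d^1_{1,1}(2.3902) = +0.134631
Attach z-rotation phases: D = e^{-i(1)(3.1557)}·(+0.134631)·e^{-i(1)(4.0433)} = +0.082009-0.106770i

Re=0.0820 Im=-0.1068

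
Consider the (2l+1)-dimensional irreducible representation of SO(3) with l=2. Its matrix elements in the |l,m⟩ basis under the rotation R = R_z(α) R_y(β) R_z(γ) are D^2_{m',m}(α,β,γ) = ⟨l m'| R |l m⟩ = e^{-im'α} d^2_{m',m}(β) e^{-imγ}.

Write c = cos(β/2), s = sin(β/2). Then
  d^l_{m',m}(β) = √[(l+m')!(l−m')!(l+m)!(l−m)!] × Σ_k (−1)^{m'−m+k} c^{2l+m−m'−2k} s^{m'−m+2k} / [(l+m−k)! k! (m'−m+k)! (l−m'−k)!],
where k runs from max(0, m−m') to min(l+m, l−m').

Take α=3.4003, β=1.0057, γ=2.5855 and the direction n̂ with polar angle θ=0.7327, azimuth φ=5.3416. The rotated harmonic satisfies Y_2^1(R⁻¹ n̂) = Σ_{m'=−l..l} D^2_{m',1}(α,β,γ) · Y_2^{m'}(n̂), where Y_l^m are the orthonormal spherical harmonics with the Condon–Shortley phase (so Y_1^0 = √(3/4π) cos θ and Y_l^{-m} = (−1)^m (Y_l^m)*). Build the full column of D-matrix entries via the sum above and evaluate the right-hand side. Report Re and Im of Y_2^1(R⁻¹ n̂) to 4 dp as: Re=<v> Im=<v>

Need the full column D^2_{m',1} for m'=−2..2 at α=3.4003, β=1.0057, γ=2.5855.
cos(β/2)=0.876213, sin(β/2)=0.481925
d^2_{-2,1}: single k=3 term ⇒ +0.196145;  D = -0.093570-0.172388i
d^2_{-1,1}: k∈[2..3] ⇒ +0.534932 -0.053941 = +0.480991;  D = +0.329967+0.349964i
d^2_{0,1}: k∈[1..2] ⇒ +0.794115 -0.240227 = +0.553887;  D = -0.470430-0.292381i
d^2_{1,1}: k∈[0..1] ⇒ +0.589438 -0.534932 = +0.054506;  D = +0.052113+0.015971i
d^2_{2,1}: single k=0 term ⇒ -0.648392;  D = +0.647907+0.025072i
Y_2^{m'}(θ=0.7327,φ=5.3416) and Σ D·Y over m':
  (-0.0936-0.1724i)·(-0.0531+0.1645i)  (+0.3300+0.3500i)·(+0.2261+0.3106i)  (-0.4704-0.2924i)·(+0.2075+0.0000i)  (+0.0521+0.0160i)·(-0.2261+0.3106i)  (+0.6479+0.0251i)·(-0.0531-0.1645i)
Y_2^1(R⁻¹ n̂) = -0.145400+0.019390i

Re=-0.1454 Im=0.0194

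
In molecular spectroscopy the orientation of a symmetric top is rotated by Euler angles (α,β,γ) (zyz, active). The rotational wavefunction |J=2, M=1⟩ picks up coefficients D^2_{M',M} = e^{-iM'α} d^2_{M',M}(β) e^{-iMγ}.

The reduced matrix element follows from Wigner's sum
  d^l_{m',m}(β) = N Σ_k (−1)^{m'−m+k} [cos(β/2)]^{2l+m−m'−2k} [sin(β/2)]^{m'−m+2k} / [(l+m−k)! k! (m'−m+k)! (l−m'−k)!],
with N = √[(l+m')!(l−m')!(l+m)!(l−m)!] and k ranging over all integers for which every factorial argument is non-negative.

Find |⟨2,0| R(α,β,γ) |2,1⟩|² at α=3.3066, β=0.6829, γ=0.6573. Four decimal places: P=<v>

Split into d^2_{0,1}(β=0.6829) × two z-phases.
Half-angle: c=0.942270, s=0.334854. N=√(2·2·6·1)=4.898979
k∈{1,2} keeps every argument non-negative
  k=1: (−1)^0·4.8990/(2)·0.9423^3·0.3349^1 = +0.686210
  k=2: (−1)^1·4.8990/(2)·0.9423^1·0.3349^3 = -0.086660
d^2_{0,1}(0.6829) = +0.686210 -0.086660 = +0.599550
|D^2_{0,1}|² = |d^2_{0,1}(β)|² = (+0.599550)² = 0.359461 (the z-rotation phases have unit modulus)

P=0.3595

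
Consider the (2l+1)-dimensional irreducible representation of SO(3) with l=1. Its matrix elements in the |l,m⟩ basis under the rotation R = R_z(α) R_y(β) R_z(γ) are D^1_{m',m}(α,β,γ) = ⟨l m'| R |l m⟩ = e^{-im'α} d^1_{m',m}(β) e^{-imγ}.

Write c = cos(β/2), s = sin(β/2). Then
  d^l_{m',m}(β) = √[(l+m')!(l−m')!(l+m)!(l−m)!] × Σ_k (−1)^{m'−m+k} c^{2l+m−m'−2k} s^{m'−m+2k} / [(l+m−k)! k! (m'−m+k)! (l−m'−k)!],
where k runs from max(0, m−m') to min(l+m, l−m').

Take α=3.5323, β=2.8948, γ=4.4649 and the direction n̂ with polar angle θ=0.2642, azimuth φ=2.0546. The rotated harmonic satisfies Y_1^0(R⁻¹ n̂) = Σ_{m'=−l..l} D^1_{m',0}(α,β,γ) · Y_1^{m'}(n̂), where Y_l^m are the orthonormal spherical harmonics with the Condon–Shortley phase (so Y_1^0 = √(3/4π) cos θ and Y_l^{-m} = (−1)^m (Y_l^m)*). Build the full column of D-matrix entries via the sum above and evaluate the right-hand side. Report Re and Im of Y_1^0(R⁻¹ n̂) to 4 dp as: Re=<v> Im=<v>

Re=-0.4545 Im=0.0000

Need the full column D^1_{m',0} for m'=−1..1 at α=3.5323, β=2.8948, γ=4.4649.
cos(β/2)=0.123083, sin(β/2)=0.992396
d^1_{-1,0}: single k=1 term ⇒ +0.172743;  D = -0.159725-0.065788i
d^1_{0,0}: k∈[0..1] ⇒ +0.015150 -0.984850 = -0.969701;  D = -0.969701+0.000000i
d^1_{1,0}: single k=0 term ⇒ -0.172743;  D = +0.159725-0.065788i
Y_1^{m'}(θ=0.2642,φ=2.0546) and Σ D·Y over m':
  (-0.1597-0.0658i)·(-0.0420-0.0799i)  (-0.9697+0.0000i)·(+0.4716+0.0000i)  (+0.1597-0.0658i)·(+0.0420-0.0799i)
Y_1^0(R⁻¹ n̂) = -0.454461+0.000000i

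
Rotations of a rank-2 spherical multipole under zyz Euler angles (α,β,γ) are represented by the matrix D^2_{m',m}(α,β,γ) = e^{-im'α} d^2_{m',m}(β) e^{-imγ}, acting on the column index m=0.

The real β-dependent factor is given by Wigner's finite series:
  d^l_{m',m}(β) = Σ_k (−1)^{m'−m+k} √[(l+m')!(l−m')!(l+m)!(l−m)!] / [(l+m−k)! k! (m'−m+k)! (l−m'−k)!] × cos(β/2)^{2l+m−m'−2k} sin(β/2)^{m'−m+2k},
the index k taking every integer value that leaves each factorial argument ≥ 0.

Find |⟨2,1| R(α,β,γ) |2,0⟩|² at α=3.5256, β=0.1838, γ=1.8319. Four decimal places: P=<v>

P=0.0484

Split into d^2_{1,0}(β=0.1838) × two z-phases.
c=cos(0.1838/2)=0.995780, s=sin(0.1838/2)=0.091771; N=√[6·1·2·2]=4.898979
k∈{0,1} keeps every argument non-negative
  k=0: (−1)^1·4.8990/(2)·0.9958^3·0.0918^1 = -0.221958
  k=1: (−1)^2·4.8990/(2)·0.9958^1·0.0918^3 = +0.001885
d^2_{1,0}(0.1838) = -0.221958 +0.001885 = -0.220072
|D^2_{1,0}|² = |d^2_{1,0}(β)|² = (-0.220072)² = 0.048432 (the z-rotation phases have unit modulus)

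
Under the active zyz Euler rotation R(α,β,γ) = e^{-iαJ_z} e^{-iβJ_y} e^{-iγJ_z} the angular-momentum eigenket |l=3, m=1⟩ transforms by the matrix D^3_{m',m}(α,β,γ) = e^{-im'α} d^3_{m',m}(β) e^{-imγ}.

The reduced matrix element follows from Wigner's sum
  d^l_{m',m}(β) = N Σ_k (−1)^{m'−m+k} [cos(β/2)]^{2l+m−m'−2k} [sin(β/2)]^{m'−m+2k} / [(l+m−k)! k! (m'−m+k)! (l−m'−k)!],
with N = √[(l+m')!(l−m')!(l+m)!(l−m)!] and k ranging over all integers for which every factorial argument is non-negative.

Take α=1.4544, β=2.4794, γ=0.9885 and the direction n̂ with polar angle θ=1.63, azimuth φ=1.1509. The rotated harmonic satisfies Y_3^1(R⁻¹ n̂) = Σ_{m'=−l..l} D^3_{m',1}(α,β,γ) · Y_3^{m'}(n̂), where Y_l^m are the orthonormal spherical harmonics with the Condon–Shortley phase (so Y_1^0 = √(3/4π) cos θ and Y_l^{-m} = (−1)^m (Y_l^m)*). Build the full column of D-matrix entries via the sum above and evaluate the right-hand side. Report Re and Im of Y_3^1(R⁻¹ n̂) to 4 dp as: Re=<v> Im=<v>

Re=0.2075 Im=-0.1399

Need the full column D^3_{m',1} for m'=−3..3 at α=1.4544, β=2.4794, γ=0.9885.
cos(β/2)=0.325080, sin(β/2)=0.945687
d^3_{-3,1}: single k=4 term ⇒ +0.327352;  D = -0.318498-0.075619i
d^3_{-2,1}: k∈[3..4] ⇒ +0.183756 -0.777546 = -0.593790;  D = +0.203332-0.557891i
d^3_{-1,1}: k∈[2..4] ⇒ +0.059925 -0.676175 +0.715292 = +0.099041;  D = +0.088485+0.044492i
d^3_{0,1}: k∈[1..3] ⇒ +0.011893 -0.301942 +0.851759 = +0.561710;  D = +0.308908-0.469141i
d^3_{1,1}: k∈[0..2] ⇒ +0.001180 -0.079900 +0.507131 = +0.428412;  D = -0.328028-0.275562i
d^3_{2,1}: k∈[0..1] ⇒ -0.010857 +0.183756 = +0.172900;  D = -0.125834+0.118575i
d^3_{3,1}: single k=0 term ⇒ +0.038681;  D = +0.023079+0.031042i
Y_3^{m'}(θ=1.63,φ=1.1509) and Σ D·Y over m':
  (-0.3185-0.0756i)·(-0.3951+0.1270i)  (+0.2033-0.5579i)·(+0.0402+0.0449i)  (+0.0885+0.0445i)·(-0.1292+0.2894i)  (+0.3089-0.4691i)·(+0.0659+0.0000i)  (-0.3280-0.2756i)·(+0.1292+0.2894i)  (-0.1258+0.1186i)·(+0.0402-0.0449i)  (+0.0231+0.0310i)·(+0.3951+0.1270i)
Y_3^1(R⁻¹ n̂) = +0.207492-0.139878i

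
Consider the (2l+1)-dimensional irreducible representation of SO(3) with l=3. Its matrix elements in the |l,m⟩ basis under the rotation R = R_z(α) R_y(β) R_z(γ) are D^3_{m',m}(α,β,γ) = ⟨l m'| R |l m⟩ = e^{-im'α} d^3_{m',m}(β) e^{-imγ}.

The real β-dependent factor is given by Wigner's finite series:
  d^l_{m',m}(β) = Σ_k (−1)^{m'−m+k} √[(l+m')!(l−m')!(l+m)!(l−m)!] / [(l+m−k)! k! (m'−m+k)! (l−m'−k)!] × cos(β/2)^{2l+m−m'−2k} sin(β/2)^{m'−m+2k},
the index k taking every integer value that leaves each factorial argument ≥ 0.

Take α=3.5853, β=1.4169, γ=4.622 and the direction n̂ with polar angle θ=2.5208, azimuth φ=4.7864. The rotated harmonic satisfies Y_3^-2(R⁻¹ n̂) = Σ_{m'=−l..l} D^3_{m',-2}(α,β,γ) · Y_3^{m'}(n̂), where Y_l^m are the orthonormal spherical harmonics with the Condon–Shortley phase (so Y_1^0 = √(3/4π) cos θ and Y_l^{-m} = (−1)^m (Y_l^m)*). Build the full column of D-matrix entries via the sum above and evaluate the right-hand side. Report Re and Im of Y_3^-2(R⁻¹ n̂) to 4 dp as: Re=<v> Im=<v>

Need the full column D^3_{m',-2} for m'=−3..3 at α=3.5853, β=1.4169, γ=4.622.
cos(β/2)=0.759371, sin(β/2)=0.650658
d^3_{-3,-2}: single k=1 term ⇒ +0.402438;  D = +0.164264+0.367387i
d^3_{-2,-2}: k∈[0..1] ⇒ +0.191745 -0.703869 = -0.512123;  D = +0.389495+0.332511i
d^3_{-1,-2}: k∈[0..1] ⇒ -0.519545 +0.762869 = +0.243324;  D = +0.234961+0.063242i
d^3_{0,-2}: k∈[0..1] ⇒ +0.771050 -0.566081 = +0.204968;  D = -0.201628+0.036852i
d^3_{1,-2}: k∈[0..1] ⇒ -0.762869 +0.280038 = -0.482831;  D = -0.391704+0.282302i
d^3_{2,-2}: k∈[0..1] ⇒ +0.516759 -0.075878 = +0.440881;  D = -0.212376+0.386358i
d^3_{3,-2}: single k=0 term ⇒ -0.216916;  D = -0.012768+0.216540i
Y_3^{m'}(θ=2.5208,φ=4.7864) and Σ D·Y over m':
  (+0.1643+0.3674i)·(-0.0181-0.0801i)  (+0.3895+0.3325i)·(+0.2782-0.0415i)  (+0.2350+0.0632i)·(+0.0321+0.4327i)  (-0.2016+0.0369i)·(-0.0936+0.0000i)  (-0.3917+0.2823i)·(-0.0321+0.4327i)  (-0.2124+0.3864i)·(+0.2782+0.0415i)  (-0.0128+0.2165i)·(+0.0181-0.0801i)
Y_3^-2(R⁻¹ n̂) = -0.019945+0.081853i

Re=-0.0199 Im=0.0819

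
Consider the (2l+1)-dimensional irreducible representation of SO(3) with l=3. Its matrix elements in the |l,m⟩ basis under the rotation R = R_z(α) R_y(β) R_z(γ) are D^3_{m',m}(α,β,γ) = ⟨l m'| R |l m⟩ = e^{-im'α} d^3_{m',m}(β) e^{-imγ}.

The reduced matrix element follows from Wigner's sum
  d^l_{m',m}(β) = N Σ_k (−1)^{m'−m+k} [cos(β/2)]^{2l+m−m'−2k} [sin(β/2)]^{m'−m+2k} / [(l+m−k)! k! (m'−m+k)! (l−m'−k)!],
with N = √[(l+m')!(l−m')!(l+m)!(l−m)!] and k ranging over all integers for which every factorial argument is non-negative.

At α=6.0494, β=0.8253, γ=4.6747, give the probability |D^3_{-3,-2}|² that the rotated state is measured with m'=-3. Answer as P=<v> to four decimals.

P=0.4016

D^3_{-3,-2}(6.0494,0.8253,4.6747) = e^{-i·-3·6.0494}·d^3_{-3,-2}(0.8253)·e^{-i·-2·4.6747}. Compute d first:
Half-angle: c=0.916061, s=0.401038. N=√(1·720·1·120)=293.938769
k: max(0,(-2)−(-3))=1 … min(3+(-2),3−(-3))=1
  k=1: (−1)^0·293.9388/(120)·0.9161^5·0.4010^1 = +0.633701
d^3_{-3,-2}(0.8253) = +0.633701
|D^3_{-3,-2}|² = |d^3_{-3,-2}(β)|² = (+0.633701)² = 0.401576 (the z-rotation phases have unit modulus)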